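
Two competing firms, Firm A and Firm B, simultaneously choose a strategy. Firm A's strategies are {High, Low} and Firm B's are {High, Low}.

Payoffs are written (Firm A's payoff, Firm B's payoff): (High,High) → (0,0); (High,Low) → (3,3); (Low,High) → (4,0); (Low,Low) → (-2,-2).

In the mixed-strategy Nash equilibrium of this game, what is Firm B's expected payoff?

0

First find x, the probability Firm A plays High, from Firm B's indifference between High and Low: 0 = 3x − 2(1−x), giving x = 2/5.
Since Firm B is indifferent in equilibrium, Firm B's expected payoff equals the payoff from either column against (2/5, 3/5). Using High: 0 = 0.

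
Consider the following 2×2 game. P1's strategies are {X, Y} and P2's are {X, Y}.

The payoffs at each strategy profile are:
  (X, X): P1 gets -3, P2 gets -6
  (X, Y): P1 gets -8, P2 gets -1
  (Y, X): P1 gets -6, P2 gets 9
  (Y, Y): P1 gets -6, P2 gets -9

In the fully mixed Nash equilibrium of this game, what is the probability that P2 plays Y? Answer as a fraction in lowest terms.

3/5

Let q be the probability that P2 plays X. In a completely mixed equilibrium, P1 must be indifferent between X and Y.
P1's expected payoff from X is −3q − 8(1−q); from Y it is −6q − 6(1−q).
Setting these equal: 5q − 8 = -6, so q = 2/5.
Therefore P2 plays Y with probability 1 − 2/5 = 3/5.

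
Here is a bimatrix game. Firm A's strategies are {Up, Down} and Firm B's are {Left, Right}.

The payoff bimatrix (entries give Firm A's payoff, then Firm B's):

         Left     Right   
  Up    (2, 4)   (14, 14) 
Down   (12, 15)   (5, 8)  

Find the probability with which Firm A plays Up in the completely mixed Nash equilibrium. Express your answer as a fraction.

Let r be the probability that Firm A plays Up. In a completely mixed equilibrium, Firm B must be indifferent between Left and Right.
Firm B's expected payoff from Left is 4r + 15(1−r); from Right it is 14r + 8(1−r).
Setting these equal: −11r + 15 = 6r + 8, so r = 7/17.

7/17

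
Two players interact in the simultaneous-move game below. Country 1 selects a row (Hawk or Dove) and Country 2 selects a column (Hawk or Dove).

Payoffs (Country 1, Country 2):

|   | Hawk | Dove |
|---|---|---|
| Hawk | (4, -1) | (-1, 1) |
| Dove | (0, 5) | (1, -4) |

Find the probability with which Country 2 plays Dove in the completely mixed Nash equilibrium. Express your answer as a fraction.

Let c be the probability that Country 2 plays Hawk. In a completely mixed equilibrium, Country 1 must be indifferent between Hawk and Dove.
Country 1's expected payoff from Hawk is 4c − (1−c); from Dove it is (1−c).
Setting these equal: 5c − 1 = −c + 1, so c = 1/3.
Therefore Country 2 plays Dove with probability 1 − 1/3 = 2/3.

2/3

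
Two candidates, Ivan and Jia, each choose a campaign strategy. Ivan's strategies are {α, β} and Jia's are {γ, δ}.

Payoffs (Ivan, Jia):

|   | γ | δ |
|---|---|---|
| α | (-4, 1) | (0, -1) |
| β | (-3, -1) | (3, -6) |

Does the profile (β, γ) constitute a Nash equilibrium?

At (β, γ), Ivan earns -3; switching to α would give -4, so Ivan has no profitable deviation.
Jia earns -1; switching to δ would give -6, so Jia has no profitable deviation.
Neither player can gain by a unilateral deviation, so this profile is a Nash equilibrium.

Yes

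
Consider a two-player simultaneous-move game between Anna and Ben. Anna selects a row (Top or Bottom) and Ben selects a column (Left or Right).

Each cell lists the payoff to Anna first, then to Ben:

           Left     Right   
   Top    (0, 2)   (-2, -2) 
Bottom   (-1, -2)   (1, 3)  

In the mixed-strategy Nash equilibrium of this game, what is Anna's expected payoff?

First find y, the probability Ben plays Left, from Anna's indifference between Top and Bottom: −2(1−y) = −y + (1−y), giving y = 3/4.
Since Anna is indifferent in equilibrium, Anna's expected payoff equals the payoff from either row against (3/4, 1/4). Using Top: −2(1/4) = -1/2.

-1/2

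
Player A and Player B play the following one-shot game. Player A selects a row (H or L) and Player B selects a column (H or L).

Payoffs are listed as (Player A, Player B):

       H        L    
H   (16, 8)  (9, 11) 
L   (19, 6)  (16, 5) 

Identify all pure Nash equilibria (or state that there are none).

(L, H)

(H, H): Player A prefers L (19 > 16); Player B prefers L (11 > 8) — not an equilibrium.
(H, L): Player A prefers L (16 > 9) — not an equilibrium.
(L, H): Player A gets 19 ≥ 16 from H, and Player B gets 6 ≥ 5 from L — Nash equilibrium.
(L, L): Player B prefers H (6 > 5) — not an equilibrium.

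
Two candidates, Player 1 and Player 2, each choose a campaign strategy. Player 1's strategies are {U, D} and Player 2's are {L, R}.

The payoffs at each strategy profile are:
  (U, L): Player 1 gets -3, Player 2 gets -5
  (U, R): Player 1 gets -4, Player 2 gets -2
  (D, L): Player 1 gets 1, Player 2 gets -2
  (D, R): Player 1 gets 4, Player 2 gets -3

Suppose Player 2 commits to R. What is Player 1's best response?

D

Against R, Player 1 earns -4 from U and 4 from D.
So D is the best response.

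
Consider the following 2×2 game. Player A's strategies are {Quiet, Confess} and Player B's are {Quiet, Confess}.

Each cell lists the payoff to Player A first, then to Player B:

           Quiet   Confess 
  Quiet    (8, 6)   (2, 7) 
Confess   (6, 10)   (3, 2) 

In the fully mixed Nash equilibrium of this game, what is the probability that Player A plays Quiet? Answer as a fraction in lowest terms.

Let r be the probability that Player A plays Quiet. In a completely mixed equilibrium, Player B must be indifferent between Quiet and Confess.
Player B's expected payoff from Quiet is 6r + 10(1−r); from Confess it is 7r + 2(1−r).
Setting these equal: −4r + 10 = 5r + 2, so r = 8/9.

8/9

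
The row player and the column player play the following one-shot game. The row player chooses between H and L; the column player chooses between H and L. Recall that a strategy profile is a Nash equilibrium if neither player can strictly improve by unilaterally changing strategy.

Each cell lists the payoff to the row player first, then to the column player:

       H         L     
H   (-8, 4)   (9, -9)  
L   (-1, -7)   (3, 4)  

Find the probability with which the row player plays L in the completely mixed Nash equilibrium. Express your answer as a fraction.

13/24

Let r be the probability that the row player plays H. In a completely mixed equilibrium, the column player must be indifferent between H and L.
The column player's expected payoff from H is 4r − 7(1−r); from L it is −9r + 4(1−r).
Setting these equal: 11r − 7 = −13r + 4, so r = 11/24.
Therefore the row player plays L with probability 1 − 11/24 = 13/24.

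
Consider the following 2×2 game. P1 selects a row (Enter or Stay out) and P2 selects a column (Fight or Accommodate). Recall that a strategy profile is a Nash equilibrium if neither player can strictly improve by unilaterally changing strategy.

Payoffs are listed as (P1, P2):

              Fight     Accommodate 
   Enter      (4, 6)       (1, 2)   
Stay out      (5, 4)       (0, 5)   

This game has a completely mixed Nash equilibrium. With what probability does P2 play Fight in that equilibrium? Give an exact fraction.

1/2

Let c be the probability that P2 plays Fight. In a completely mixed equilibrium, P1 must be indifferent between Enter and Stay out.
P1's expected payoff from Enter is 4c + (1−c); from Stay out it is 5c.
Setting these equal: 3c + 1 = 5c, so c = 1/2.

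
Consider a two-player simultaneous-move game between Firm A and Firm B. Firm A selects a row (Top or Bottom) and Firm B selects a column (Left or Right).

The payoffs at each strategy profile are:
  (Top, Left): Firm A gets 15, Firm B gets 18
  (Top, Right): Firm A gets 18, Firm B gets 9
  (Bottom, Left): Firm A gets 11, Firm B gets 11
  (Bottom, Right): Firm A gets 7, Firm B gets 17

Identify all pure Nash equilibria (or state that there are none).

(Top, Left): Firm A gets 15 ≥ 11 from Bottom, and Firm B gets 18 ≥ 9 from Right — Nash equilibrium.
(Top, Right): Firm B prefers Left (18 > 9) — not an equilibrium.
(Bottom, Left): Firm A prefers Top (15 > 11); Firm B prefers Right (17 > 11) — not an equilibrium.
(Bottom, Right): Firm A prefers Top (18 > 7) — not an equilibrium.

(Top, Left)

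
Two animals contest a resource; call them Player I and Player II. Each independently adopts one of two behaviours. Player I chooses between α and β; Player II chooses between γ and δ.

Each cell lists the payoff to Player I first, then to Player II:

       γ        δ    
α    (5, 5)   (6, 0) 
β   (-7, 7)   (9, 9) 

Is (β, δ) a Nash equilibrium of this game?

At (β, δ), Player I earns 9; switching to α would give 6, so Player I has no profitable deviation.
Player II earns 9; switching to γ would give 7, so Player II has no profitable deviation.
Neither player can gain by a unilateral deviation, so this profile is a Nash equilibrium.

Yes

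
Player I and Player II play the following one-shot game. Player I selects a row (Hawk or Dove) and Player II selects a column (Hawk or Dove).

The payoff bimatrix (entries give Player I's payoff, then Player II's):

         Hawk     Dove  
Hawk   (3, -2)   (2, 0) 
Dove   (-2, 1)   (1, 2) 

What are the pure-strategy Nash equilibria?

(Hawk, Hawk): Player II prefers Dove (0 > -2) — not an equilibrium.
(Hawk, Dove): Player I gets 2 ≥ 1 from Dove, and Player II gets 0 ≥ -2 from Hawk — Nash equilibrium.
(Dove, Hawk): Player I prefers Hawk (3 > -2); Player II prefers Dove (2 > 1) — not an equilibrium.
(Dove, Dove): Player I prefers Hawk (2 > 1) — not an equilibrium.

(Hawk, Dove)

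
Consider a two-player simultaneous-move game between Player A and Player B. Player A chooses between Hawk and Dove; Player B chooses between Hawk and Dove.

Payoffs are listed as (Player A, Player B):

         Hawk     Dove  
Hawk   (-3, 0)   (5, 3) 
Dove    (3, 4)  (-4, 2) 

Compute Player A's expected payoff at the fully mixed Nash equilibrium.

First find q, the probability Player B plays Hawk, from Player A's indifference between Hawk and Dove: −3q + 5(1−q) = 3q − 4(1−q), giving q = 3/5.
Since Player A is indifferent in equilibrium, Player A's expected payoff equals the payoff from either row against (3/5, 2/5). Using Hawk: −3(3/5) + 5(2/5) = 1/5.

1/5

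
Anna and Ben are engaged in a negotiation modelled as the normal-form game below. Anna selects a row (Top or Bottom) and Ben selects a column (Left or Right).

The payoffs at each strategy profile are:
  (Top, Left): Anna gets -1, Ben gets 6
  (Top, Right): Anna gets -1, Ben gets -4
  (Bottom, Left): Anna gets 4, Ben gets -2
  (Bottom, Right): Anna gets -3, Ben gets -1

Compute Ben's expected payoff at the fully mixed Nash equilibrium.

First find p, the probability Anna plays Top, from Ben's indifference between Left and Right: 6p − 2(1−p) = −4p − (1−p), giving p = 1/11.
Since Ben is indifferent in equilibrium, Ben's expected payoff equals the payoff from either column against (1/11, 10/11). Using Left: 6(1/11) − 2(10/11) = -14/11.

-14/11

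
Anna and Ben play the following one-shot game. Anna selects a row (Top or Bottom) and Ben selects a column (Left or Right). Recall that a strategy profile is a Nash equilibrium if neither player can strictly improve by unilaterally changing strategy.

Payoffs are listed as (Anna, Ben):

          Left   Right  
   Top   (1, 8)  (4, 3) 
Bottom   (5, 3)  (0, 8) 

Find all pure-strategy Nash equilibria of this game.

(Top, Left): Anna prefers Bottom (5 > 1) — not an equilibrium.
(Top, Right): Ben prefers Left (8 > 3) — not an equilibrium.
(Bottom, Left): Ben prefers Right (8 > 3) — not an equilibrium.
(Bottom, Right): Anna prefers Top (4 > 0) — not an equilibrium.

none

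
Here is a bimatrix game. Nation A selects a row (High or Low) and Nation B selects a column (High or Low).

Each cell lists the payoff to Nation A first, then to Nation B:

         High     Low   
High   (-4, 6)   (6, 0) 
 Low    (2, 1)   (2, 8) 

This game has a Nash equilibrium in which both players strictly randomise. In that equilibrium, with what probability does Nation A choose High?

Let x be the probability that Nation A plays High. In a completely mixed equilibrium, Nation B must be indifferent between High and Low.
Nation B's expected payoff from High is 6x + (1−x); from Low it is 8(1−x).
Setting these equal: 5x + 1 = −8x + 8, so x = 7/13.

7/13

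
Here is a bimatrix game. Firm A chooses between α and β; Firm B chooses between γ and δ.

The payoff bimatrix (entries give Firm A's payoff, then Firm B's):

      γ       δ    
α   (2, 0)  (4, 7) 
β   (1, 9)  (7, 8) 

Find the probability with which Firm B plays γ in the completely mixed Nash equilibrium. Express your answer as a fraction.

Let y be the probability that Firm B plays γ. In a completely mixed equilibrium, Firm A must be indifferent between α and β.
Firm A's expected payoff from α is 2y + 4(1−y); from β it is y + 7(1−y).
Setting these equal: −2y + 4 = −6y + 7, so y = 3/4.

3/4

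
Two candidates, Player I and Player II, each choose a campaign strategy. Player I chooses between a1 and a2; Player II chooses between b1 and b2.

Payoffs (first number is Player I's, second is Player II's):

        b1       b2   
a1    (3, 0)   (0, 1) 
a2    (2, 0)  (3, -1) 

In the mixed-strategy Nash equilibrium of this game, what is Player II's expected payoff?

First find x, the probability Player I plays a1, from Player II's indifference between b1 and b2: 0 = x − (1−x), giving x = 1/2.
Since Player II is indifferent in equilibrium, Player II's expected payoff equals the payoff from either column against (1/2, 1/2). Using b1: 0 = 0.

0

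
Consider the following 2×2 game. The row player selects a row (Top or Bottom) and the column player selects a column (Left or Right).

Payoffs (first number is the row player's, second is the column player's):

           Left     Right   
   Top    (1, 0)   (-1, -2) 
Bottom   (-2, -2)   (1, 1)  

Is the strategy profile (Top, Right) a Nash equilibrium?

No

At (Top, Right), the row player earns -1; switching to Bottom would give 1, so the row player would deviate.
The column player earns -2; switching to Left would give 0, so the column player would deviate.
Since at least one player can profitably deviate, this is not a Nash equilibrium.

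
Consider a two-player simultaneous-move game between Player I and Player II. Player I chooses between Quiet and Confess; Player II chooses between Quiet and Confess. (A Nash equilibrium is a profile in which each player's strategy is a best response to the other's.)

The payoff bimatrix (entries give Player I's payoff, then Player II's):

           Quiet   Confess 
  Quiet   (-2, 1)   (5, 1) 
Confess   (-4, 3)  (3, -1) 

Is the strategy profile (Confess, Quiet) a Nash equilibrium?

No

At (Confess, Quiet), Player I earns -4; switching to Quiet would give -2, so Player I would deviate.
Player II earns 3; switching to Confess would give -1, so Player II has no profitable deviation.
Since at least one player can profitably deviate, this is not a Nash equilibrium.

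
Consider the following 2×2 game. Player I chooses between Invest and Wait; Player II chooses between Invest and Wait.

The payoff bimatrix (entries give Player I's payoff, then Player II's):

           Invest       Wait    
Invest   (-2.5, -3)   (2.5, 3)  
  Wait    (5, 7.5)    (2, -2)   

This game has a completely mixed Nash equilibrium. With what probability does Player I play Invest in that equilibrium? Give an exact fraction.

19/31

Let p be the probability that Player I plays Invest. In a completely mixed equilibrium, Player II must be indifferent between Invest and Wait.
Player II's expected payoff from Invest is −3p + 7.5(1−p); from Wait it is 3p − 2(1−p).
Setting these equal: −10.5p + 7.5 = 5p − 2, so p = 19/31.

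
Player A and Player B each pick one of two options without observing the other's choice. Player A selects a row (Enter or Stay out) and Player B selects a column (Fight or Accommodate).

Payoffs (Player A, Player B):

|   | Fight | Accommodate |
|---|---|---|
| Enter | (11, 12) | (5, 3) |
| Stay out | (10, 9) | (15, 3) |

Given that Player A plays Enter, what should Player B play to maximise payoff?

Against Enter, Player B earns 12 from Fight and 3 from Accommodate.
So Fight is the best response.

Fight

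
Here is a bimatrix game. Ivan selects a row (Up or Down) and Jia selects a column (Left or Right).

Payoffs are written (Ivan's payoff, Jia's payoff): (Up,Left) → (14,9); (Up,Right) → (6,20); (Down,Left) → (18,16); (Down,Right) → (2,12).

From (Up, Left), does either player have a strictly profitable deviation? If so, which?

Both

Ivan at (Up, Left) earns 14; deviating to Down yields 18 — a strict improvement.
Jia earns 9; deviating to Right yields 20 — a strict improvement.
Both Ivan and Jia have strictly profitable deviations.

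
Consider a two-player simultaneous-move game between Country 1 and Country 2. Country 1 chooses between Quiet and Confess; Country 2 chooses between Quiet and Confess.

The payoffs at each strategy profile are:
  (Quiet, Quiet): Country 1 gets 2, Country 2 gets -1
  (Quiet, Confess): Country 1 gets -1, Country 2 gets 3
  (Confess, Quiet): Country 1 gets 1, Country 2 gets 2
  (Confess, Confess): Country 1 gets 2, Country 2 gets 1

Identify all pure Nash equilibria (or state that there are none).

(Quiet, Quiet): Country 2 prefers Confess (3 > -1) — not an equilibrium.
(Quiet, Confess): Country 1 prefers Confess (2 > -1) — not an equilibrium.
(Confess, Quiet): Country 1 prefers Quiet (2 > 1) — not an equilibrium.
(Confess, Confess): Country 2 prefers Quiet (2 > 1) — not an equilibrium.

none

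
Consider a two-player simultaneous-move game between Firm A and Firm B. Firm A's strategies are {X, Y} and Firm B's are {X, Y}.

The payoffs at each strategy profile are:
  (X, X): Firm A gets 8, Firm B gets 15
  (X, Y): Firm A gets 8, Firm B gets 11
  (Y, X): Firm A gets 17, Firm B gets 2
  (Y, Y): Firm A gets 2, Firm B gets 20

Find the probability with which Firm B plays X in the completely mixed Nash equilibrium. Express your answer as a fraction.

2/5

Let q be the probability that Firm B plays X. In a completely mixed equilibrium, Firm A must be indifferent between X and Y.
Firm A's expected payoff from X is 8q + 8(1−q); from Y it is 17q + 2(1−q).
Setting these equal: 8 = 15q + 2, so q = 2/5.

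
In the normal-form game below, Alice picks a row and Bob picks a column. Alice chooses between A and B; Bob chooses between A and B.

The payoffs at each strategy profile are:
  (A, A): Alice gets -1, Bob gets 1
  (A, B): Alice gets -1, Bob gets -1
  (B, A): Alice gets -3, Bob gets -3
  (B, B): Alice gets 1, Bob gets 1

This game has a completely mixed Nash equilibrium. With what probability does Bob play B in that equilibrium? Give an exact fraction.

Let q be the probability that Bob plays A. In a completely mixed equilibrium, Alice must be indifferent between A and B.
Alice's expected payoff from A is −q − (1−q); from B it is −3q + (1−q).
Setting these equal: -1 = −4q + 1, so q = 1/2.
Therefore Bob plays B with probability 1 − 1/2 = 1/2.

1/2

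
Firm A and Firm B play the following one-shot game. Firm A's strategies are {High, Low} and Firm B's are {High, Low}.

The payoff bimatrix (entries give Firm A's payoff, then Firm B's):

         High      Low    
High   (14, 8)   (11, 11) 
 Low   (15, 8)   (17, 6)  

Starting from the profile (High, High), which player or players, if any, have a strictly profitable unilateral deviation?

Firm A at (High, High) earns 14; deviating to Low yields 15 — a strict improvement.
Firm B earns 8; deviating to Low yields 11 — a strict improvement.
Both Firm A and Firm B have strictly profitable deviations.

Both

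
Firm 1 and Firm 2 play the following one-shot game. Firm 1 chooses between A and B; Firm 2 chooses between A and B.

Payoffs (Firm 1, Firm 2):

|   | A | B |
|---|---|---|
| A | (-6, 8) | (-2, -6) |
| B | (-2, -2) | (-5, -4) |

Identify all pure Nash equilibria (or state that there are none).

(B, A)

(A, A): Firm 1 prefers B (-2 > -6) — not an equilibrium.
(A, B): Firm 2 prefers A (8 > -6) — not an equilibrium.
(B, A): Firm 1 gets -2 ≥ -6 from A, and Firm 2 gets -2 ≥ -4 from B — Nash equilibrium.
(B, B): Firm 1 prefers A (-2 > -5); Firm 2 prefers A (-2 > -4) — not an equilibrium.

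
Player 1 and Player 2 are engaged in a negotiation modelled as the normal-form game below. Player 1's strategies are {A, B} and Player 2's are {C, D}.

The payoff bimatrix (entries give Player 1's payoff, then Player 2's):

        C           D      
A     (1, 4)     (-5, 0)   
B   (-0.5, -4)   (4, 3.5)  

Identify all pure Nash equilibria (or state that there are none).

(A, C): Player 1 gets 1 ≥ -0.5 from B, and Player 2 gets 4 ≥ 0 from D — Nash equilibrium.
(A, D): Player 1 prefers B (4 > -5); Player 2 prefers C (4 > 0) — not an equilibrium.
(B, C): Player 1 prefers A (1 > -0.5); Player 2 prefers D (3.5 > -4) — not an equilibrium.
(B, D): Player 1 gets 4 ≥ -5 from A, and Player 2 gets 3.5 ≥ -4 from C — Nash equilibrium.

(A, C) and (B, D)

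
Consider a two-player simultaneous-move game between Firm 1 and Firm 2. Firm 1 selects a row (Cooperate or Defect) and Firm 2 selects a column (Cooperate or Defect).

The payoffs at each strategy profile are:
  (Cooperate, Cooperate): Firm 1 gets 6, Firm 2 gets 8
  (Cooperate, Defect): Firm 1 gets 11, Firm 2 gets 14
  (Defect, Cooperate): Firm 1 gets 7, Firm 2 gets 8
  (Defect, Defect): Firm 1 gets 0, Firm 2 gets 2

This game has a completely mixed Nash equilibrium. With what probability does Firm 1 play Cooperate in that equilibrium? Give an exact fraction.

Let p be the probability that Firm 1 plays Cooperate. In a completely mixed equilibrium, Firm 2 must be indifferent between Cooperate and Defect.
Firm 2's expected payoff from Cooperate is 8p + 8(1−p); from Defect it is 14p + 2(1−p).
Setting these equal: 8 = 12p + 2, so p = 1/2.

1/2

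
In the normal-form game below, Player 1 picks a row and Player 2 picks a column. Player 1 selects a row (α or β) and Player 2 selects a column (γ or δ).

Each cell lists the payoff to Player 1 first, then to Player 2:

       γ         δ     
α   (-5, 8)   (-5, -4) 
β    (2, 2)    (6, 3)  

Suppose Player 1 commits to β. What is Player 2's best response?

Against β, Player 2 earns 2 from γ and 3 from δ.
So δ is the best response.

δ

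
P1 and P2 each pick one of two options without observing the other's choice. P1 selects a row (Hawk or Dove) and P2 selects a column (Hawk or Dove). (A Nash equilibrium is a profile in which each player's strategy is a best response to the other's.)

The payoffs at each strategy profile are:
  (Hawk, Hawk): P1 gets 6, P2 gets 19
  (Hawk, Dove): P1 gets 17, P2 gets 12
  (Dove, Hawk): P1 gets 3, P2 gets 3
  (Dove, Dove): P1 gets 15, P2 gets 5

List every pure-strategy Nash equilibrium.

(Hawk, Hawk): P1 gets 6 ≥ 3 from Dove, and P2 gets 19 ≥ 12 from Dove — Nash equilibrium.
(Hawk, Dove): P2 prefers Hawk (19 > 12) — not an equilibrium.
(Dove, Hawk): P1 prefers Hawk (6 > 3); P2 prefers Dove (5 > 3) — not an equilibrium.
(Dove, Dove): P1 prefers Hawk (17 > 15) — not an equilibrium.

(Hawk, Hawk)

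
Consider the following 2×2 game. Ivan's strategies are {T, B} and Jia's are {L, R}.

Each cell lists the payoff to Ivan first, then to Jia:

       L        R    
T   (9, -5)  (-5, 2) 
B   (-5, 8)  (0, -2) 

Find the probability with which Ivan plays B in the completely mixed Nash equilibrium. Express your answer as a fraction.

Let p be the probability that Ivan plays T. In a completely mixed equilibrium, Jia must be indifferent between L and R.
Jia's expected payoff from L is −5p + 8(1−p); from R it is 2p − 2(1−p).
Setting these equal: −13p + 8 = 4p − 2, so p = 10/17.
Therefore Ivan plays B with probability 1 − 10/17 = 7/17.

7/17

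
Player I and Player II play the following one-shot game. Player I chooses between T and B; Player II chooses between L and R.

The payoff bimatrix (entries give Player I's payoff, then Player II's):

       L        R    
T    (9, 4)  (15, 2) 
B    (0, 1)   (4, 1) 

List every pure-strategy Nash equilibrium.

(T, L)

(T, L): Player I gets 9 ≥ 0 from B, and Player II gets 4 ≥ 2 from R — Nash equilibrium.
(T, R): Player II prefers L (4 > 2) — not an equilibrium.
(B, L): Player I prefers T (9 > 0) — not an equilibrium.
(B, R): Player I prefers T (15 > 4) — not an equilibrium.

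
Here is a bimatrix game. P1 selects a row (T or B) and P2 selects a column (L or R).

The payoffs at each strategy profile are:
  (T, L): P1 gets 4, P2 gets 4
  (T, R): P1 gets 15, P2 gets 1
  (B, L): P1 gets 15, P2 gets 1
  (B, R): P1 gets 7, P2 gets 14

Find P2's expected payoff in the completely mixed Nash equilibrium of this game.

55/16

First find x, the probability P1 plays T, from P2's indifference between L and R: 4x + (1−x) = x + 14(1−x), giving x = 13/16.
Since P2 is indifferent in equilibrium, P2's expected payoff equals the payoff from either column against (13/16, 3/16). Using L: 4(13/16) + (3/16) = 55/16.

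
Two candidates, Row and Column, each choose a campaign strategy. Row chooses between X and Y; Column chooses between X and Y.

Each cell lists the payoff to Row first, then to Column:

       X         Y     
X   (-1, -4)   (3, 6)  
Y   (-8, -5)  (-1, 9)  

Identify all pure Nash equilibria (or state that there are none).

(X, Y)

(X, X): Column prefers Y (6 > -4) — not an equilibrium.
(X, Y): Row gets 3 ≥ -1 from Y, and Column gets 6 ≥ -4 from X — Nash equilibrium.
(Y, X): Row prefers X (-1 > -8); Column prefers Y (9 > -5) — not an equilibrium.
(Y, Y): Row prefers X (3 > -1) — not an equilibrium.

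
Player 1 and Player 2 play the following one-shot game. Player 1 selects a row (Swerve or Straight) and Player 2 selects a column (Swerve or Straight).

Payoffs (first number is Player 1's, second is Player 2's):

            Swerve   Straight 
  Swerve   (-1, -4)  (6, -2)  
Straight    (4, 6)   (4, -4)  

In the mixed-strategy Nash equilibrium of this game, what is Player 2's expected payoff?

-7/3

First find p, the probability Player 1 plays Swerve, from Player 2's indifference between Swerve and Straight: −4p + 6(1−p) = −2p − 4(1−p), giving p = 5/6.
Since Player 2 is indifferent in equilibrium, Player 2's expected payoff equals the payoff from either column against (5/6, 1/6). Using Swerve: −4(5/6) + 6(1/6) = -7/3.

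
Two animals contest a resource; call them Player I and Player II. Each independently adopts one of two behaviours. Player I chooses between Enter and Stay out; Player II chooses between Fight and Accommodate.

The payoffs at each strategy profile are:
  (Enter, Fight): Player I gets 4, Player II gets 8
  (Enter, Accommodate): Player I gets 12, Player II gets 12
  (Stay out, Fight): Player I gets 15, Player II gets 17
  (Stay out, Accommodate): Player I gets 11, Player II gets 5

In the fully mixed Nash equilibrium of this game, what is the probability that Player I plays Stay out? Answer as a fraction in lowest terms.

1/4

Let x be the probability that Player I plays Enter. In a completely mixed equilibrium, Player II must be indifferent between Fight and Accommodate.
Player II's expected payoff from Fight is 8x + 17(1−x); from Accommodate it is 12x + 5(1−x).
Setting these equal: −9x + 17 = 7x + 5, so x = 3/4.
Therefore Player I plays Stay out with probability 1 − 3/4 = 1/4.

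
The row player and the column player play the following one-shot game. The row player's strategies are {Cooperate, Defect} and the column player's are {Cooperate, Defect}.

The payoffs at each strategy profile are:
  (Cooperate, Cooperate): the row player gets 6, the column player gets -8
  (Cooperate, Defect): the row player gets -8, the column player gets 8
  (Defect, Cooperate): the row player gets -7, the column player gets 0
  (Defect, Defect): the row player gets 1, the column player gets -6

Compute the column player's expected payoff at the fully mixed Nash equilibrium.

-24/11

First find x, the probability the row player plays Cooperate, from the column player's indifference between Cooperate and Defect: −8x = 8x − 6(1−x), giving x = 3/11.
Since the column player is indifferent in equilibrium, the column player's expected payoff equals the payoff from either column against (3/11, 8/11). Using Cooperate: −8(3/11) = -24/11.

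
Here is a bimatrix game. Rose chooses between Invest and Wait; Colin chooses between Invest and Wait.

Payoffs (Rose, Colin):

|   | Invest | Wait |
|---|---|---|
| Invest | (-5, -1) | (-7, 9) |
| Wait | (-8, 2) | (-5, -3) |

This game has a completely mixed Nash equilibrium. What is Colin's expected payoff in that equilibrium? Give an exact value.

1

First find p, the probability Rose plays Invest, from Colin's indifference between Invest and Wait: −p + 2(1−p) = 9p − 3(1−p), giving p = 1/3.
Since Colin is indifferent in equilibrium, Colin's expected payoff equals the payoff from either column against (1/3, 2/3). Using Invest: −(1/3) + 2(2/3) = 1.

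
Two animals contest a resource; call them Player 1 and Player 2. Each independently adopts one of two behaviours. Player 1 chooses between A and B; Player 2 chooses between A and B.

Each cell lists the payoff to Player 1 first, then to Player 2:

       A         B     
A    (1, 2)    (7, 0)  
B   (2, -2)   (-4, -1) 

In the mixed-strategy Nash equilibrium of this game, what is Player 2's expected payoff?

-2/3

First find x, the probability Player 1 plays A, from Player 2's indifference between A and B: 2x − 2(1−x) = −(1−x), giving x = 1/3.
Since Player 2 is indifferent in equilibrium, Player 2's expected payoff equals the payoff from either column against (1/3, 2/3). Using A: 2(1/3) − 2(2/3) = -2/3.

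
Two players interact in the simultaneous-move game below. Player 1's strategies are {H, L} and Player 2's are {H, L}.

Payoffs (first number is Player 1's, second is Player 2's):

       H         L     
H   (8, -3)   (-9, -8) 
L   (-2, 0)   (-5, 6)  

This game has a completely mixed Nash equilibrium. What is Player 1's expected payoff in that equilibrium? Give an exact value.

First find q, the probability Player 2 plays H, from Player 1's indifference between H and L: 8q − 9(1−q) = −2q − 5(1−q), giving q = 2/7.
Since Player 1 is indifferent in equilibrium, Player 1's expected payoff equals the payoff from either row against (2/7, 5/7). Using H: 8(2/7) − 9(5/7) = -29/7.

-29/7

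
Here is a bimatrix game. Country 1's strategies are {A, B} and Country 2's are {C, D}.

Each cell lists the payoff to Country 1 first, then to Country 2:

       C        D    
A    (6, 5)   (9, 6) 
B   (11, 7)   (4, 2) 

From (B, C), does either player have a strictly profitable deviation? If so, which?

Country 1 at (B, C) earns 11; deviating to A yields 6 — not better.
Country 2 earns 7; deviating to D yields 2 — not better.
Neither player can strictly improve; the profile is a Nash equilibrium.

Neither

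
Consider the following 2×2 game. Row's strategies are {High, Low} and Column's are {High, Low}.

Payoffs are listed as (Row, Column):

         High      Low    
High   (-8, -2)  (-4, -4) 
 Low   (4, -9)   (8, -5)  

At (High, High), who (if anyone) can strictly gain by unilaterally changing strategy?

Row

Row at (High, High) earns -8; deviating to Low yields 4 — a strict improvement.
Column earns -2; deviating to Low yields -4 — not better.
Only Row has a strictly profitable deviation.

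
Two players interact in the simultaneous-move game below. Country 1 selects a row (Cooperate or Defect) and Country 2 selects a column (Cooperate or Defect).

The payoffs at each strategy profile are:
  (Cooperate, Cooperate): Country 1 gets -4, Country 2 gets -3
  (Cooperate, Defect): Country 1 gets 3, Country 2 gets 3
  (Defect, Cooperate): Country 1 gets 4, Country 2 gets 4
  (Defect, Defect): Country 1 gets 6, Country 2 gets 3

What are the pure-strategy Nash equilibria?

(Cooperate, Cooperate): Country 1 prefers Defect (4 > -4); Country 2 prefers Defect (3 > -3) — not an equilibrium.
(Cooperate, Defect): Country 1 prefers Defect (6 > 3) — not an equilibrium.
(Defect, Cooperate): Country 1 gets 4 ≥ -4 from Cooperate, and Country 2 gets 4 ≥ 3 from Defect — Nash equilibrium.
(Defect, Defect): Country 2 prefers Cooperate (4 > 3) — not an equilibrium.

(Defect, Cooperate)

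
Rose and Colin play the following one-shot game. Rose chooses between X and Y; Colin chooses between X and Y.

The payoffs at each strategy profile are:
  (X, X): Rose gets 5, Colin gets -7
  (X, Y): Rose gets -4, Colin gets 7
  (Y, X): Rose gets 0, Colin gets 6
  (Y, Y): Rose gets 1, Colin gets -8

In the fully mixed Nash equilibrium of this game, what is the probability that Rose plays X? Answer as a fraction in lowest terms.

1/2

Let x be the probability that Rose plays X. In a completely mixed equilibrium, Colin must be indifferent between X and Y.
Colin's expected payoff from X is −7x + 6(1−x); from Y it is 7x − 8(1−x).
Setting these equal: −13x + 6 = 15x − 8, so x = 1/2.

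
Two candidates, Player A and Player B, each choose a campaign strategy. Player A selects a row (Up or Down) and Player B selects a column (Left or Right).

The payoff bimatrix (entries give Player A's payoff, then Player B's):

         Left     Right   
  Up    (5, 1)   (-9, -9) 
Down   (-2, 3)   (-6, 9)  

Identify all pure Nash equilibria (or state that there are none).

(Up, Left): Player A gets 5 ≥ -2 from Down, and Player B gets 1 ≥ -9 from Right — Nash equilibrium.
(Up, Right): Player A prefers Down (-6 > -9); Player B prefers Left (1 > -9) — not an equilibrium.
(Down, Left): Player A prefers Up (5 > -2); Player B prefers Right (9 > 3) — not an equilibrium.
(Down, Right): Player A gets -6 ≥ -9 from Up, and Player B gets 9 ≥ 3 from Left — Nash equilibrium.

(Up, Left) and (Down, Right)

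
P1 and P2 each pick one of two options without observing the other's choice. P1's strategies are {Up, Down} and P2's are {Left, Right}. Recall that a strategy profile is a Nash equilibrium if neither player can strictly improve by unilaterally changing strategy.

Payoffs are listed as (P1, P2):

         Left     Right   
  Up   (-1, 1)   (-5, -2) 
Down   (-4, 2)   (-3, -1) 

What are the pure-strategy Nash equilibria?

(Up, Left): P1 gets -1 ≥ -4 from Down, and P2 gets 1 ≥ -2 from Right — Nash equilibrium.
(Up, Right): P1 prefers Down (-3 > -5); P2 prefers Left (1 > -2) — not an equilibrium.
(Down, Left): P1 prefers Up (-1 > -4) — not an equilibrium.
(Down, Right): P2 prefers Left (2 > -1) — not an equilibrium.

(Up, Left)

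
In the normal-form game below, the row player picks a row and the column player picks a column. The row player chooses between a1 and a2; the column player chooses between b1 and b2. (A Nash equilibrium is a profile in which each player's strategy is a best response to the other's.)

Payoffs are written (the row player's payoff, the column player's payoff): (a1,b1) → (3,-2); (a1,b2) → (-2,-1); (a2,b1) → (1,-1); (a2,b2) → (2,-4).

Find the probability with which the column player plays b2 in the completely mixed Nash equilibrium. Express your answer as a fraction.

1/3

Let c be the probability that the column player plays b1. In a completely mixed equilibrium, the row player must be indifferent between a1 and a2.
The row player's expected payoff from a1 is 3c − 2(1−c); from a2 it is c + 2(1−c).
Setting these equal: 5c − 2 = −c + 2, so c = 2/3.
Therefore the column player plays b2 with probability 1 − 2/3 = 1/3.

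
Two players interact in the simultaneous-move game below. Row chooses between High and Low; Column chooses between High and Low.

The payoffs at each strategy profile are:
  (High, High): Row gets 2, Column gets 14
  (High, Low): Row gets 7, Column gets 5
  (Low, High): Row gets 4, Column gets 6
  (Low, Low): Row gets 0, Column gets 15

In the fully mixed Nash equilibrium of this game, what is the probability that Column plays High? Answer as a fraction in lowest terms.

7/9

Let c be the probability that Column plays High. In a completely mixed equilibrium, Row must be indifferent between High and Low.
Row's expected payoff from High is 2c + 7(1−c); from Low it is 4c.
Setting these equal: −5c + 7 = 4c, so c = 7/9.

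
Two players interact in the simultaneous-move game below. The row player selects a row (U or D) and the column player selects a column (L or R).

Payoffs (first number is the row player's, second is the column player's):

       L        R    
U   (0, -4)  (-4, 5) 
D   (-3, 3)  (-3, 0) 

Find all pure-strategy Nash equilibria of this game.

none

(U, L): the column player prefers R (5 > -4) — not an equilibrium.
(U, R): the row player prefers D (-3 > -4) — not an equilibrium.
(D, L): the row player prefers U (0 > -3) — not an equilibrium.
(D, R): the column player prefers L (3 > 0) — not an equilibrium.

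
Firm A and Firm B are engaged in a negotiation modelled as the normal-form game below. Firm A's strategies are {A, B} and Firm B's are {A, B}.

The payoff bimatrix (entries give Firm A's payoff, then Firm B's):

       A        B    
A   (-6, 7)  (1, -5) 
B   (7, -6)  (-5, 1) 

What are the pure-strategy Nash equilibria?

(A, A): Firm A prefers B (7 > -6) — not an equilibrium.
(A, B): Firm B prefers A (7 > -5) — not an equilibrium.
(B, A): Firm B prefers B (1 > -6) — not an equilibrium.
(B, B): Firm A prefers A (1 > -5) — not an equilibrium.

none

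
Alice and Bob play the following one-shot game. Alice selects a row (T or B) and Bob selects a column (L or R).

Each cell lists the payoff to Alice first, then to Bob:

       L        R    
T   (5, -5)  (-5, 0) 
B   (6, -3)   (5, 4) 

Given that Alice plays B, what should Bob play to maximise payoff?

Against B, Bob earns -3 from L and 4 from R.
So R is the best response.

R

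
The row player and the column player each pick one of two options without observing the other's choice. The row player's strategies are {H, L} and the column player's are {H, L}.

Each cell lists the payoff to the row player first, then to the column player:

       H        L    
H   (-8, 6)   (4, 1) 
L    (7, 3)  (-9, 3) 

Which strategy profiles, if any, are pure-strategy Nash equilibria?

(L, H)

(H, H): the row player prefers L (7 > -8) — not an equilibrium.
(H, L): the column player prefers H (6 > 1) — not an equilibrium.
(L, H): the row player gets 7 ≥ -8 from H, and the column player gets 3 ≥ 3 from L — Nash equilibrium.
(L, L): the row player prefers H (4 > -9) — not an equilibrium.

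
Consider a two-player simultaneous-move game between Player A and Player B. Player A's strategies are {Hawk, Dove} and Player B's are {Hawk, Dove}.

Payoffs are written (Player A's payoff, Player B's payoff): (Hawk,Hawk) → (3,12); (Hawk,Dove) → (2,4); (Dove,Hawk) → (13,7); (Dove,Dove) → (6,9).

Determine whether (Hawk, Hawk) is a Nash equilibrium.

No

At (Hawk, Hawk), Player A earns 3; switching to Dove would give 13, so Player A would deviate.
Player B earns 12; switching to Dove would give 4, so Player B has no profitable deviation.
Since at least one player can profitably deviate, this is not a Nash equilibrium.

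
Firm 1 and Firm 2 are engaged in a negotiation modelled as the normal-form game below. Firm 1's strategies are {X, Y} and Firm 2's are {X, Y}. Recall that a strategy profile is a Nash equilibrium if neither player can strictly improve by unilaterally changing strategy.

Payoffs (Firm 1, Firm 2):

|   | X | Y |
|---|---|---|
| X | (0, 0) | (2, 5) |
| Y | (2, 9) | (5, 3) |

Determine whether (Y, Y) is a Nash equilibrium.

No

At (Y, Y), Firm 1 earns 5; switching to X would give 2, so Firm 1 has no profitable deviation.
Firm 2 earns 3; switching to X would give 9, so Firm 2 would deviate.
Since at least one player can profitably deviate, this is not a Nash equilibrium.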